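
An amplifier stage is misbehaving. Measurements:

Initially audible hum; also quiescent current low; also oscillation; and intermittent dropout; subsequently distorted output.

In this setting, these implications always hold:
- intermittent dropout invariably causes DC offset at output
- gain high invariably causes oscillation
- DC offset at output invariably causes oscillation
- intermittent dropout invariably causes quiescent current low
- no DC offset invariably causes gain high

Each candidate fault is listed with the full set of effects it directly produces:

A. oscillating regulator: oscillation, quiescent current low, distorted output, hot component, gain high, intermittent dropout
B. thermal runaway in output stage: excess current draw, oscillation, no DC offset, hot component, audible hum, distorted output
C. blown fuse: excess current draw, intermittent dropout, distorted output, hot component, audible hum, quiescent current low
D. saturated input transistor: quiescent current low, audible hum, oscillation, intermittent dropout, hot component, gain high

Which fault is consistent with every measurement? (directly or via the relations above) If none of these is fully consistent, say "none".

C

Checking each candidate against the observations:
(A) oscillating regulator — audible hum ✗; quiescent current low ✓; oscillation ✓; intermittent dropout ✓; distorted output ✓
(B) thermal runaway in output stage — audible hum ✓; quiescent current low ✗; oscillation ✓; intermittent dropout ✗; distorted output ✓
(C) blown fuse — audible hum ✓; quiescent current low ✓; oscillation ✓ (via intermittent dropout → DC offset at output → oscillation); intermittent dropout ✓; distorted output ✓
(D) saturated input transistor — audible hum ✓; quiescent current low ✓; oscillation ✓; intermittent dropout ✓; distorted output ✗
(C) alone accounts for all the evidence.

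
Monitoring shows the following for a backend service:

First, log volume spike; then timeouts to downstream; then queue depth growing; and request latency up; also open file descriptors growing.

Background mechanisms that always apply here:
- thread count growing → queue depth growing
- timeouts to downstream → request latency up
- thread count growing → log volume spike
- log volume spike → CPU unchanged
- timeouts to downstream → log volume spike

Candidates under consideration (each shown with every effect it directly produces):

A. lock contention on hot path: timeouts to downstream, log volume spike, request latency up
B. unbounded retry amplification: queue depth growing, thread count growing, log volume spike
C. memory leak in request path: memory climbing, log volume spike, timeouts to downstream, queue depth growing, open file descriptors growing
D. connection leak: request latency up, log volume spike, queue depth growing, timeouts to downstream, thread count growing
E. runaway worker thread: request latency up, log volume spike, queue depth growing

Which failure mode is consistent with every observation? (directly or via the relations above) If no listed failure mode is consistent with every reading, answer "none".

C

Testing each hypothesis:
(A) lock contention on hot path — does not account for queue depth growing, open file descriptors growing
(B) unbounded retry amplification — does not account for timeouts to downstream, request latency up, open file descriptors growing
(C) memory leak in request path — log volume spike match; timeouts to downstream match; queue depth growing match; request latency up match (through timeouts to downstream → request latency up); open file descriptors growing match
(D) connection leak — log volume spike match; timeouts to downstream match; queue depth growing match; request latency up match; open file descriptors growing miss
(E) runaway worker thread — does not account for timeouts to downstream, open file descriptors growing
(C) is the only candidate with no mismatches.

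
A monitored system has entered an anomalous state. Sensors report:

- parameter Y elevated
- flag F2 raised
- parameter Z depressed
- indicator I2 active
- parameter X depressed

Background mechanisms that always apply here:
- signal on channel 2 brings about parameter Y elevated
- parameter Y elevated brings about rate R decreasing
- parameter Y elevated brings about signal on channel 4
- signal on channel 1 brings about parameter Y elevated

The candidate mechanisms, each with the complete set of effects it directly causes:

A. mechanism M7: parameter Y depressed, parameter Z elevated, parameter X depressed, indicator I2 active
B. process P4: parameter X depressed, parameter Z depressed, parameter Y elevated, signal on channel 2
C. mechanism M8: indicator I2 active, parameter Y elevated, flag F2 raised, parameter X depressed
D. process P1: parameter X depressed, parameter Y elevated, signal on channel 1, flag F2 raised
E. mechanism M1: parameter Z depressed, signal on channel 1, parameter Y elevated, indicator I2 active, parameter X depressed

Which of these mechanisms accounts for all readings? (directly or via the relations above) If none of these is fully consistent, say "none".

Testing each hypothesis:
(A) mechanism M7 — parameter Y elevated miss; flag F2 raised miss; parameter Z depressed miss; indicator I2 active match; parameter X depressed match
(B) process P4 — does not account for flag F2 raised, indicator I2 active
(C) mechanism M8 — does not account for parameter Z depressed
(D) process P1 — parameter Y elevated match; flag F2 raised match; parameter Z depressed miss; indicator I2 active miss; parameter X depressed match
(E) mechanism M1 — does not account for flag F2 raised
None of the listed candidates fits everything.

none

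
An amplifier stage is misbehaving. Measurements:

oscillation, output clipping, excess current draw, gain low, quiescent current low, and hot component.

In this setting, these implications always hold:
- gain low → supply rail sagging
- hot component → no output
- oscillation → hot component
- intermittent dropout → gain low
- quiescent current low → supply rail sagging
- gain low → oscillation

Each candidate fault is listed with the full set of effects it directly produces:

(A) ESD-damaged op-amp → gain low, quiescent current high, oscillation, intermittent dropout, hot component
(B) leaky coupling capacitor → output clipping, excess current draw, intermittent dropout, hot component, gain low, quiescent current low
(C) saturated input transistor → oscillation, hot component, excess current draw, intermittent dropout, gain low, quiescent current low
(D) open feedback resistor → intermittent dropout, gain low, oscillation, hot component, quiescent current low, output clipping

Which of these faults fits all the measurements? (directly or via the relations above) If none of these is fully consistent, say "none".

B

Checking each candidate against the observations:
(A) ESD-damaged op-amp — oscillation ✓; output clipping ✗; excess current draw ✗; gain low ✓; quiescent current low ✗; hot component ✓
(B) leaky coupling capacitor — oscillation ✓ (through gain low → oscillation); output clipping ✓; excess current draw ✓; gain low ✓; quiescent current low ✓; hot component ✓
(C) saturated input transistor — oscillation ✓; output clipping ✗; excess current draw ✓; gain low ✓; quiescent current low ✓; hot component ✓
(D) open feedback resistor — does not account for excess current draw
(B) alone accounts for all the evidence.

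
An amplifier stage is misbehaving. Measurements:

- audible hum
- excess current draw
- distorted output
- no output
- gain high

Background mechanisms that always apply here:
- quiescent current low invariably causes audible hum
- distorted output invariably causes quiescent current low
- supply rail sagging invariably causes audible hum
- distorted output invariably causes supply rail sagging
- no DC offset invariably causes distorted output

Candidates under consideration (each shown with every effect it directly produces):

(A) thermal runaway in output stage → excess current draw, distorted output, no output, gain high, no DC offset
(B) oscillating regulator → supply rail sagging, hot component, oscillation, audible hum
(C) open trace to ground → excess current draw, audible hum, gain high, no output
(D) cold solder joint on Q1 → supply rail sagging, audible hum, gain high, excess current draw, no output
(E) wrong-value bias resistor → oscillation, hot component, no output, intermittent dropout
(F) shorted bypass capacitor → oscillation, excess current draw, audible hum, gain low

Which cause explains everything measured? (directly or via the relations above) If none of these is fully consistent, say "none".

A

Per-candidate check:
(A) thermal runaway in output stage — accounts for every observation (audible hum via distorted output → supply rail sagging → audible hum)
(B) oscillating regulator — audible hum +; excess current draw -; distorted output -; no output -; gain high -
(C) open trace to ground — does not account for distorted output
(D) cold solder joint on Q1 — does not account for distorted output
(E) wrong-value bias resistor — audible hum -; excess current draw -; distorted output -; no output +; gain high -
(F) shorted bypass capacitor — fails on distorted output, no output, gain high (predicts gain low, not gain high)
(A) alone accounts for all the evidence.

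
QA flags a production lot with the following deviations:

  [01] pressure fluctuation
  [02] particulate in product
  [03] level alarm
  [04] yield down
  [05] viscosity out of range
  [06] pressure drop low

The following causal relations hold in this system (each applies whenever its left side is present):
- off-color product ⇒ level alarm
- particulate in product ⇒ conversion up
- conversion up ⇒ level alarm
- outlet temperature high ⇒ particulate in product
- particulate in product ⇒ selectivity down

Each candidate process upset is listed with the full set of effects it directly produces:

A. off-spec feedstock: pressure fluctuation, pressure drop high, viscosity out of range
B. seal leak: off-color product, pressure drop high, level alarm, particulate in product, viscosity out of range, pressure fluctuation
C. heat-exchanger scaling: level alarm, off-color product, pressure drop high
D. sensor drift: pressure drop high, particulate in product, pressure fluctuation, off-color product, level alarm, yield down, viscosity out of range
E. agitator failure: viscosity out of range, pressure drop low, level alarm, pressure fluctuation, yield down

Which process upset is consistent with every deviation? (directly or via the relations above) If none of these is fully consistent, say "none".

none

Testing each hypothesis:
(A) off-spec feedstock — fails on particulate in product, level alarm, yield down, pressure drop low (predicts pressure drop high, not pressure drop low)
(B) seal leak — fails on yield down, pressure drop low (predicts pressure drop high, not pressure drop low)
(C) heat-exchanger scaling — pressure fluctuation NO; particulate in product NO; level alarm yes; yield down NO; viscosity out of range NO; pressure drop low NO
(D) sensor drift — fails on pressure drop low (predicts pressure drop high, not pressure drop low)
(E) agitator failure — pressure fluctuation yes; particulate in product NO; level alarm yes; yield down yes; viscosity out of range yes; pressure drop low yes
Every candidate fails on at least one observation.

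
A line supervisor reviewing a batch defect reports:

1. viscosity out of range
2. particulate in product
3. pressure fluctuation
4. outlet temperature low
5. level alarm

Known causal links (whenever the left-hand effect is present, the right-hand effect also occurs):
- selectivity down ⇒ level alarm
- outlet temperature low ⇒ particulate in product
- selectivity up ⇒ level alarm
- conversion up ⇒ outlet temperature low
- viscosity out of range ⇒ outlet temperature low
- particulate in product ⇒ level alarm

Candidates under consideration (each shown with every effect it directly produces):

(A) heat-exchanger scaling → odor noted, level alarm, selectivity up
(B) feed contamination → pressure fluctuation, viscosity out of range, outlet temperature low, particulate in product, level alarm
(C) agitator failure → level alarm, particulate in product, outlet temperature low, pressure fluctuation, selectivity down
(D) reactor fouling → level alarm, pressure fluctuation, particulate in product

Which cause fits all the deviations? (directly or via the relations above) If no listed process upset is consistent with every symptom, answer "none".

Checking each candidate against the observations:
(A) heat-exchanger scaling — viscosity out of range ✗; particulate in product ✗; pressure fluctuation ✗; outlet temperature low ✗; level alarm ✓
(B) feed contamination — accounts for every observation
(C) agitator failure — viscosity out of range ✗; particulate in product ✓; pressure fluctuation ✓; outlet temperature low ✓; level alarm ✓
(D) reactor fouling — does not account for viscosity out of range, outlet temperature low
(B) alone accounts for all the evidence.

B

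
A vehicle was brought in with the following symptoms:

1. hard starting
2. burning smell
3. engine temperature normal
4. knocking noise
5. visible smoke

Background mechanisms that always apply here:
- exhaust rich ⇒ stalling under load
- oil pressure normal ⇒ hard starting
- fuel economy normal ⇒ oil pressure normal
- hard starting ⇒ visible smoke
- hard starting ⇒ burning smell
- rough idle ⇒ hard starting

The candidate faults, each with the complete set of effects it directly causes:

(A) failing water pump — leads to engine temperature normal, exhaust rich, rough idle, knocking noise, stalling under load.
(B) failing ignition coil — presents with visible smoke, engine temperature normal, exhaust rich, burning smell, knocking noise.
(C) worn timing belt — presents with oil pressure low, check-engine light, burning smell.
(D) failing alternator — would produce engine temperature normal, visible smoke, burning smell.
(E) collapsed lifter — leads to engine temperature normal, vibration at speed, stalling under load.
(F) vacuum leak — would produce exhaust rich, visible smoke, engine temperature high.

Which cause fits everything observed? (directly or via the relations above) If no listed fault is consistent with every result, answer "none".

A

Testing each hypothesis:
(A) failing water pump — hard starting yes (through rough idle → hard starting); burning smell yes (through rough idle → hard starting → burning smell); engine temperature normal yes; knocking noise yes; visible smoke yes (through rough idle → hard starting → visible smoke)
(B) failing ignition coil — hard starting NO; burning smell yes; engine temperature normal yes; knocking noise yes; visible smoke yes
(C) worn timing belt — does not account for hard starting, engine temperature normal, knocking noise, visible smoke
(D) failing alternator — hard starting NO; burning smell yes; engine temperature normal yes; knocking noise NO; visible smoke yes
(E) collapsed lifter — hard starting NO; burning smell NO; engine temperature normal yes; knocking noise NO; visible smoke NO
(F) vacuum leak — hard starting NO; burning smell NO; engine temperature normal NO; knocking noise NO; visible smoke yes
(A) alone accounts for all the evidence.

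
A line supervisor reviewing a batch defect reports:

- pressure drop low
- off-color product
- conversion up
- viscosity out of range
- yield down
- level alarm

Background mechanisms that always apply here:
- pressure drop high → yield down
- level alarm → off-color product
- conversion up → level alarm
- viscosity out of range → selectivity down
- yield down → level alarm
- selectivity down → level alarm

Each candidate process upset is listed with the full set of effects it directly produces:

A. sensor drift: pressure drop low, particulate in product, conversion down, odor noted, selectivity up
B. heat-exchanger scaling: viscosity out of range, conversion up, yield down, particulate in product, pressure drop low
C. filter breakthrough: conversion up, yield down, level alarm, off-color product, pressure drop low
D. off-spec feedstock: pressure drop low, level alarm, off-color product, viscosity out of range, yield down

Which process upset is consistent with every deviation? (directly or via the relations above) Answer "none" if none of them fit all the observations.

Per-candidate check:
(A) sensor drift — pressure drop low match; off-color product miss; conversion up miss; viscosity out of range miss; yield down miss; level alarm miss
(B) heat-exchanger scaling — pressure drop low match; off-color product match (by yield down → level alarm → off-color product); conversion up match; viscosity out of range match; yield down match; level alarm match (by yield down → level alarm)
(C) filter breakthrough — does not account for viscosity out of range
(D) off-spec feedstock — pressure drop low match; off-color product match; conversion up miss; viscosity out of range match; yield down match; level alarm match
(B) alone accounts for all the evidence.

B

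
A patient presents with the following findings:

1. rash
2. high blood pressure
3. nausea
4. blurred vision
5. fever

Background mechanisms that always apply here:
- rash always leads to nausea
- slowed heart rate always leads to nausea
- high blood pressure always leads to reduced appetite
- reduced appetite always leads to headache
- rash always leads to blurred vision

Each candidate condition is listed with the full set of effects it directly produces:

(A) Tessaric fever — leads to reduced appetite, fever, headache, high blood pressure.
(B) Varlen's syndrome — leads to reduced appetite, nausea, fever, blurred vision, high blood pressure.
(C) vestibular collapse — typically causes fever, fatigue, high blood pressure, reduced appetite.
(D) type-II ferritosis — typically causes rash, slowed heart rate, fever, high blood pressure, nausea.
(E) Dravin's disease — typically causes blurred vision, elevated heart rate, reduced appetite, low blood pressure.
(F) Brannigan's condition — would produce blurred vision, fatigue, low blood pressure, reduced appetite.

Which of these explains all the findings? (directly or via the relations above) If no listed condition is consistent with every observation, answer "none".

Per-candidate check:
(A) Tessaric fever — rash ✗; high blood pressure ✓; nausea ✗; blurred vision ✗; fever ✓
(B) Varlen's syndrome — does not account for rash
(C) vestibular collapse — rash ✗; high blood pressure ✓; nausea ✗; blurred vision ✗; fever ✓
(D) type-II ferritosis — accounts for every observation (blurred vision by rash → blurred vision)
(E) Dravin's disease — fails on rash, high blood pressure, nausea, fever (predicts low blood pressure, not high blood pressure)
(F) Brannigan's condition — fails on rash, high blood pressure, nausea, fever (predicts low blood pressure, not high blood pressure)
(D) alone accounts for all the evidence.

D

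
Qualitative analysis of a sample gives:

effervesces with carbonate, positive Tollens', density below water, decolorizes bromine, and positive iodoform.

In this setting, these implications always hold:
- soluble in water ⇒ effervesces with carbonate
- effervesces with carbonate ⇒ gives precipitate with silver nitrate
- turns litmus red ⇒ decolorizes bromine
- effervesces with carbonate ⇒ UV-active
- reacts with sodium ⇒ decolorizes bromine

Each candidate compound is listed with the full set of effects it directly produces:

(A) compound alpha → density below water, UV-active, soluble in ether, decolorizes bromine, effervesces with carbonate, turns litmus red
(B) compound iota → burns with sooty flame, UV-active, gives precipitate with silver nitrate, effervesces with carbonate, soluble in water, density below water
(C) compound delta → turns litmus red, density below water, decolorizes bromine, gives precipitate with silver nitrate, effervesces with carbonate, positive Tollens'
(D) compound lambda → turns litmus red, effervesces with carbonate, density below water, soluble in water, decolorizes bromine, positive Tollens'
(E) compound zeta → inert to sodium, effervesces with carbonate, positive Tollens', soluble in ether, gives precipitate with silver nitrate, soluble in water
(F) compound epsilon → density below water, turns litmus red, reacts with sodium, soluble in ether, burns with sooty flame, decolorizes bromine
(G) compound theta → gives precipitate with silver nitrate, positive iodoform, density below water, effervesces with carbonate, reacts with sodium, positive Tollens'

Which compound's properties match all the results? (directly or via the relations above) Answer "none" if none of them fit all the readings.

Checking each candidate against the observations:
(A) compound alpha — effervesces with carbonate +; positive Tollens' -; density below water +; decolorizes bromine +; positive iodoform -
(B) compound iota — effervesces with carbonate +; positive Tollens' -; density below water +; decolorizes bromine -; positive iodoform -
(C) compound delta — does not account for positive iodoform
(D) compound lambda — does not account for positive iodoform
(E) compound zeta — does not account for density below water, decolorizes bromine, positive iodoform
(F) compound epsilon — does not account for effervesces with carbonate, positive Tollens', positive iodoform
(G) compound theta — effervesces with carbonate +; positive Tollens' +; density below water +; decolorizes bromine + (through reacts with sodium → decolorizes bromine); positive iodoform +
(G) is the only candidate with no mismatches.

G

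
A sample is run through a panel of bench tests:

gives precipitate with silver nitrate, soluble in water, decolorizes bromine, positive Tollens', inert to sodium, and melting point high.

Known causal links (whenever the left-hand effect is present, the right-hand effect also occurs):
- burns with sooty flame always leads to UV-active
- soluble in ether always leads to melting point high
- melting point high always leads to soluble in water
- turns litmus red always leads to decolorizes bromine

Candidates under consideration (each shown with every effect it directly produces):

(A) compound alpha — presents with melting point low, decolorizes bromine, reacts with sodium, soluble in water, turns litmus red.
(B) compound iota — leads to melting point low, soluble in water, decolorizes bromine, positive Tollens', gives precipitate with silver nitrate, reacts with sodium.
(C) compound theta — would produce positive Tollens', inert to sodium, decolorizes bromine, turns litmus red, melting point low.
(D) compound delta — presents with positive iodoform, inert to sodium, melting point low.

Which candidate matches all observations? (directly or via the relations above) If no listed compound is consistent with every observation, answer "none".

none

For each candidate, compare predicted effects to what was observed:
(A) compound alpha — fails on gives precipitate with silver nitrate, positive Tollens', inert to sodium, melting point high (predicts reacts with sodium, not inert to sodium; predicts melting point low, not melting point high)
(B) compound iota — fails on inert to sodium, melting point high (predicts reacts with sodium, not inert to sodium; predicts melting point low, not melting point high)
(C) compound theta — gives precipitate with silver nitrate ✗; soluble in water ✗; decolorizes bromine ✓; positive Tollens' ✓; inert to sodium ✓; melting point high ✗
(D) compound delta — fails on gives precipitate with silver nitrate, soluble in water, decolorizes bromine, positive Tollens', melting point high (predicts melting point low, not melting point high)
None of the listed candidates fits everything.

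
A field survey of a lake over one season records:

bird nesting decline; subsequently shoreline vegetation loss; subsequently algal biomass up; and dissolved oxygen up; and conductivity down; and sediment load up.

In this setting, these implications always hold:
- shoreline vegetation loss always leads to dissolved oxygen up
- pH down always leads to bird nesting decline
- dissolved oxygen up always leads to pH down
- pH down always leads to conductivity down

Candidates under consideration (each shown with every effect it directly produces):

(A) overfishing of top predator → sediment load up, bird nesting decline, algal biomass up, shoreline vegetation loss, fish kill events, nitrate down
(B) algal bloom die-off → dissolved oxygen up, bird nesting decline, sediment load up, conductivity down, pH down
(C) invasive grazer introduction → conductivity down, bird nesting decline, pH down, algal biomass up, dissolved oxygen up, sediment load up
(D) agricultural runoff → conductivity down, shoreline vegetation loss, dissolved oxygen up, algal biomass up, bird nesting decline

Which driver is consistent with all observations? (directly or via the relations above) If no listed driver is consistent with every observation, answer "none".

Per-candidate check:
(A) overfishing of top predator — bird nesting decline +; shoreline vegetation loss +; algal biomass up +; dissolved oxygen up + (through shoreline vegetation loss → dissolved oxygen up); conductivity down + (through shoreline vegetation loss → dissolved oxygen up → pH down → conductivity down); sediment load up +
(B) algal bloom die-off — does not account for shoreline vegetation loss, algal biomass up
(C) invasive grazer introduction — bird nesting decline +; shoreline vegetation loss -; algal biomass up +; dissolved oxygen up +; conductivity down +; sediment load up +
(D) agricultural runoff — does not account for sediment load up
Only (A) is consistent with every observation.

A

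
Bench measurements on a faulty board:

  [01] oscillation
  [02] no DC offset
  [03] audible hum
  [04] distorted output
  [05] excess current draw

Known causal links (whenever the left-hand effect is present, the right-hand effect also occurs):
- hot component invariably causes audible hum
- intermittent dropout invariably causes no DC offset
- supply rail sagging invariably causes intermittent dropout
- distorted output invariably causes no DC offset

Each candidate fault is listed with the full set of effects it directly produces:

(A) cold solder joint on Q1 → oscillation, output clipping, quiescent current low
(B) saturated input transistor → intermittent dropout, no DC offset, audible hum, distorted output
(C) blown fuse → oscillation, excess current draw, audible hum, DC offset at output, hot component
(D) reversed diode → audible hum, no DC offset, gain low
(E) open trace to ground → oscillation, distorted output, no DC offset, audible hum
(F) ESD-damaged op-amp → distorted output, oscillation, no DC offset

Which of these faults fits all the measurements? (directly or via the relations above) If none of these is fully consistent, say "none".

For each candidate, compare predicted effects to what was observed:
(A) cold solder joint on Q1 — does not account for no DC offset, audible hum, distorted output, excess current draw
(B) saturated input transistor — oscillation NO; no DC offset yes; audible hum yes; distorted output yes; excess current draw NO
(C) blown fuse — fails on no DC offset, distorted output (predicts DC offset at output, not no DC offset)
(D) reversed diode — does not account for oscillation, distorted output, excess current draw
(E) open trace to ground — does not account for excess current draw
(F) ESD-damaged op-amp — oscillation yes; no DC offset yes; audible hum NO; distorted output yes; excess current draw NO
None of the listed candidates fits everything.

none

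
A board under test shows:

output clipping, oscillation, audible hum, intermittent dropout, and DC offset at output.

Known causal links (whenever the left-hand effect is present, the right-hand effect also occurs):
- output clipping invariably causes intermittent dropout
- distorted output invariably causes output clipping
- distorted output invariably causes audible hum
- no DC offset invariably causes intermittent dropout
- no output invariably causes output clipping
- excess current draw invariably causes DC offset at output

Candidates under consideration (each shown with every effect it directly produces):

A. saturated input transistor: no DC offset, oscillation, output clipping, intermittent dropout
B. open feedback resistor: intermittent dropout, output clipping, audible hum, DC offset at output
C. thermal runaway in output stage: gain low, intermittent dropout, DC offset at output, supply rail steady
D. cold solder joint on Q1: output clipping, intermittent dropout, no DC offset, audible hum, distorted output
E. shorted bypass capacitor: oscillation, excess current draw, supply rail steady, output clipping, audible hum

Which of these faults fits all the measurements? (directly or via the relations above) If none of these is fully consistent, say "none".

E

Testing each hypothesis:
(A) saturated input transistor — fails on audible hum, DC offset at output (predicts no DC offset, not DC offset at output)
(B) open feedback resistor — output clipping yes; oscillation NO; audible hum yes; intermittent dropout yes; DC offset at output yes
(C) thermal runaway in output stage — does not account for output clipping, oscillation, audible hum
(D) cold solder joint on Q1 — output clipping yes; oscillation NO; audible hum yes; intermittent dropout yes; DC offset at output NO
(E) shorted bypass capacitor — accounts for every observation (intermittent dropout via output clipping → intermittent dropout)
Only (E) is consistent with every observation.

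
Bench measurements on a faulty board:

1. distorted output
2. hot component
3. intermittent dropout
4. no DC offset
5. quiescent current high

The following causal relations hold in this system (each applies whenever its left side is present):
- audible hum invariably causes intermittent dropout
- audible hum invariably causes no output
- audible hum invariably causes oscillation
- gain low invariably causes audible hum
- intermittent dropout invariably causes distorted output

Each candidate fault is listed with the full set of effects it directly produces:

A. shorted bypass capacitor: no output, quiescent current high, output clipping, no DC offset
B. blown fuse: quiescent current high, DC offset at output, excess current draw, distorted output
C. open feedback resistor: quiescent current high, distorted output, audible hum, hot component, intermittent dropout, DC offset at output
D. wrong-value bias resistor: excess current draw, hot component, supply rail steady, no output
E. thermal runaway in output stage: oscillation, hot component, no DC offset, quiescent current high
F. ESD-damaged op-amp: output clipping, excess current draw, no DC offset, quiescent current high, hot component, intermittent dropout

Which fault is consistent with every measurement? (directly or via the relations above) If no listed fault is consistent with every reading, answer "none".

For each candidate, compare predicted effects to what was observed:
(A) shorted bypass capacitor — does not account for distorted output, hot component, intermittent dropout
(B) blown fuse — distorted output yes; hot component NO; intermittent dropout NO; no DC offset NO; quiescent current high yes
(C) open feedback resistor — fails on no DC offset (predicts DC offset at output, not no DC offset)
(D) wrong-value bias resistor — does not account for distorted output, intermittent dropout, no DC offset, quiescent current high
(E) thermal runaway in output stage — distorted output NO; hot component yes; intermittent dropout NO; no DC offset yes; quiescent current high yes
(F) ESD-damaged op-amp — accounts for every observation (distorted output by intermittent dropout → distorted output)
Only (F) is consistent with every observation.

F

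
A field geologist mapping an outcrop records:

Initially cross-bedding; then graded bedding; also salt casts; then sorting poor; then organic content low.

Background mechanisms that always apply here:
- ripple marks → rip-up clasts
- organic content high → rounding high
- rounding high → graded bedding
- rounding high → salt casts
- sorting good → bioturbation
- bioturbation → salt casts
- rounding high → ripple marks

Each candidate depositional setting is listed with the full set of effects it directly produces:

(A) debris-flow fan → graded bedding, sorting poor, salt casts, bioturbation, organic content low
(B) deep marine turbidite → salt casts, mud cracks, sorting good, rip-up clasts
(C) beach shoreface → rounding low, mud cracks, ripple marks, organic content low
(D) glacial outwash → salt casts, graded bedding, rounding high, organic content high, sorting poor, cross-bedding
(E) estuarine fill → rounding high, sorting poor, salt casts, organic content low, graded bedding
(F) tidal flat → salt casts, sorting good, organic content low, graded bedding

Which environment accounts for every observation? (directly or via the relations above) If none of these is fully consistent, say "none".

For each candidate, compare predicted effects to what was observed:
(A) debris-flow fan — does not account for cross-bedding
(B) deep marine turbidite — cross-bedding -; graded bedding -; salt casts +; sorting poor -; organic content low -
(C) beach shoreface — cross-bedding -; graded bedding -; salt casts -; sorting poor -; organic content low +
(D) glacial outwash — cross-bedding +; graded bedding +; salt casts +; sorting poor +; organic content low -
(E) estuarine fill — does not account for cross-bedding
(F) tidal flat — fails on cross-bedding, sorting poor (predicts sorting good, not sorting poor)
Every candidate fails on at least one observation.

none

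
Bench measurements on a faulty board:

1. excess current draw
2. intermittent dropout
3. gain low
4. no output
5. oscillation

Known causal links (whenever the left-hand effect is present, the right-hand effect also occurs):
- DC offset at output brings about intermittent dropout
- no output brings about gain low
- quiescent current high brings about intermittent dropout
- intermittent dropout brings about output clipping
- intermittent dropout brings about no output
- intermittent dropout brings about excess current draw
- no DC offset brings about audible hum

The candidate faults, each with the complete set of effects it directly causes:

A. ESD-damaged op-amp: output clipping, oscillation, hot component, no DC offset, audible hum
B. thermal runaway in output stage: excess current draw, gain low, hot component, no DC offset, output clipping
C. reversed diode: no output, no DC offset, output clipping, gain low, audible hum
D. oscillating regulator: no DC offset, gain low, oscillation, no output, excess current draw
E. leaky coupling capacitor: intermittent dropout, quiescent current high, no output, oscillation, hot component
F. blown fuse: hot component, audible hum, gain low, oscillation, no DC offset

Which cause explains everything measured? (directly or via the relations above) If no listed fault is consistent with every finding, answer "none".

E

For each candidate, compare predicted effects to what was observed:
(A) ESD-damaged op-amp — does not account for excess current draw, intermittent dropout, gain low, no output
(B) thermal runaway in output stage — excess current draw ✓; intermittent dropout ✗; gain low ✓; no output ✗; oscillation ✗
(C) reversed diode — excess current draw ✗; intermittent dropout ✗; gain low ✓; no output ✓; oscillation ✗
(D) oscillating regulator — does not account for intermittent dropout
(E) leaky coupling capacitor — excess current draw ✓ (by intermittent dropout → excess current draw); intermittent dropout ✓; gain low ✓ (by no output → gain low); no output ✓; oscillation ✓
(F) blown fuse — excess current draw ✗; intermittent dropout ✗; gain low ✓; no output ✗; oscillation ✓
(E) alone accounts for all the evidence.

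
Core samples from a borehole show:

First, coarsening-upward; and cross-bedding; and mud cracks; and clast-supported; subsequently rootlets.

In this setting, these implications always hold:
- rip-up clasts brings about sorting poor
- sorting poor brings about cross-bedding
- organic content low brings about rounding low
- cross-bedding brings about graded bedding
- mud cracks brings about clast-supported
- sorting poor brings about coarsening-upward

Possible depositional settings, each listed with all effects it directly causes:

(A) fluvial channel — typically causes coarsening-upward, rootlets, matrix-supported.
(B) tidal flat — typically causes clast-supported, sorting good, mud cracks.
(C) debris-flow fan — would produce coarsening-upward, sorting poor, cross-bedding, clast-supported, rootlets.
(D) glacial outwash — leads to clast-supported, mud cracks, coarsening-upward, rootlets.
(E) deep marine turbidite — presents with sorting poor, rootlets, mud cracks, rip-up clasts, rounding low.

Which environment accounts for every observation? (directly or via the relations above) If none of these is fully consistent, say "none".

For each candidate, compare predicted effects to what was observed:
(A) fluvial channel — fails on cross-bedding, mud cracks, clast-supported (predicts matrix-supported, not clast-supported)
(B) tidal flat — does not account for coarsening-upward, cross-bedding, rootlets
(C) debris-flow fan — coarsening-upward ✓; cross-bedding ✓; mud cracks ✗; clast-supported ✓; rootlets ✓
(D) glacial outwash — coarsening-upward ✓; cross-bedding ✗; mud cracks ✓; clast-supported ✓; rootlets ✓
(E) deep marine turbidite — accounts for every observation (coarsening-upward by sorting poor → coarsening-upward)
Only (E) is consistent with every observation.

E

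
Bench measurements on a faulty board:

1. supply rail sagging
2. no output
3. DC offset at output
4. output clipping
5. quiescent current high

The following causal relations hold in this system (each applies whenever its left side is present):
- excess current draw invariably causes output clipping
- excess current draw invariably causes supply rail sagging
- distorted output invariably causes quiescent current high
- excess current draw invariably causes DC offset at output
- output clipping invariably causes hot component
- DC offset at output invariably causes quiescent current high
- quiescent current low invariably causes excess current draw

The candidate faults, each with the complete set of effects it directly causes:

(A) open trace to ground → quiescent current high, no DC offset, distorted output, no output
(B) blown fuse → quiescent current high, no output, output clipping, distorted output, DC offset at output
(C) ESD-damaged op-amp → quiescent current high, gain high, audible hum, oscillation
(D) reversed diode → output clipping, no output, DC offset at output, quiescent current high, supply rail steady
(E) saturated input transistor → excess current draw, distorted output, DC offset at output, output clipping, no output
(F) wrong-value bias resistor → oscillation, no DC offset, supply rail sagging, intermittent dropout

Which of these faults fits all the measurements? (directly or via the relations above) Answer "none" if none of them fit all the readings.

For each candidate, compare predicted effects to what was observed:
(A) open trace to ground — supply rail sagging NO; no output yes; DC offset at output NO; output clipping NO; quiescent current high yes
(B) blown fuse — supply rail sagging NO; no output yes; DC offset at output yes; output clipping yes; quiescent current high yes
(C) ESD-damaged op-amp — supply rail sagging NO; no output NO; DC offset at output NO; output clipping NO; quiescent current high yes
(D) reversed diode — fails on supply rail sagging (predicts supply rail steady, not supply rail sagging)
(E) saturated input transistor — supply rail sagging yes (via excess current draw → supply rail sagging); no output yes; DC offset at output yes; output clipping yes; quiescent current high yes (via DC offset at output → quiescent current high)
(F) wrong-value bias resistor — supply rail sagging yes; no output NO; DC offset at output NO; output clipping NO; quiescent current high NO
Only (E) is consistent with every observation.

E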